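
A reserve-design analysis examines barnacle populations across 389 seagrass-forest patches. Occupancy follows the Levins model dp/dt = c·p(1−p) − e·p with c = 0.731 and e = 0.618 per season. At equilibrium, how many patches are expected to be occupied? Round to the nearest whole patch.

60

p* = 1 − e/c = 1 − 0.618/0.731 = 0.1546.
Expected occupied patches = N × p* = 389 × 0.1546 = 60.13 ≈ 60.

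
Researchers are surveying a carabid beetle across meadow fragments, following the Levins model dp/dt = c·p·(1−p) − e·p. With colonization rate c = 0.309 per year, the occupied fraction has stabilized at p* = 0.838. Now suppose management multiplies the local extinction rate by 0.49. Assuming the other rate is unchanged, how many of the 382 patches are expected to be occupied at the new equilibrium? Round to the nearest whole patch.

Balance c(1−p*) = e gives e = 0.309×(1 − 0.83800) = 0.05006.
New p* = 1 − e/c = 1 − 0.02453/0.30900 = 0.92061.
Expected occupied = 382 × 0.92061 = 351.67 ≈ 352.

352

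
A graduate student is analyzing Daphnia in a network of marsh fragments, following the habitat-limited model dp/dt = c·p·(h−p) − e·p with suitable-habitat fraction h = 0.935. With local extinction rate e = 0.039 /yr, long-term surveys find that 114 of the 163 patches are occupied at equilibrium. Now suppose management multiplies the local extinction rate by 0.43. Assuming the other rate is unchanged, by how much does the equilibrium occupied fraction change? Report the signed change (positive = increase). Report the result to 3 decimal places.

Observed p* = 114/163 = 0.69939.
Balance c(h−p*) = e gives c = e/(0.935 − 0.69939) = 0.039/0.23561 = 0.16553.
New p* = 0.935 − e/c = 0.935 − 0.01677/0.16553 = 0.83369.
Δp* = 0.83369 − 0.69939 = +0.13430.

0.134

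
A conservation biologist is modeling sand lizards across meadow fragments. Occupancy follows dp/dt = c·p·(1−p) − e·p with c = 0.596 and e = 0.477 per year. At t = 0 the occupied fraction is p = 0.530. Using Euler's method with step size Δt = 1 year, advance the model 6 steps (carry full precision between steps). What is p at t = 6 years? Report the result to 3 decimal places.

Update rule: p ← p + [c·p·(1−p) − e·p]·Δt with Δt = 1.
step 1: Δp = -0.10435, p = 0.42565
step 2: Δp = -0.05733, p = 0.36832
step 3: Δp = -0.03702, p = 0.33130
step 4: Δp = -0.02599, p = 0.30531
step 5: Δp = -0.01922, p = 0.28608
step 6: Δp = -0.01474, p = 0.27135

0.271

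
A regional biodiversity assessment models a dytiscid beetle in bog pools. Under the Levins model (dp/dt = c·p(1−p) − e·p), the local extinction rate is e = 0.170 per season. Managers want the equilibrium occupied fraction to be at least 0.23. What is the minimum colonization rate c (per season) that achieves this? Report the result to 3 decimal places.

0.221

p* = 1 − e/c ≥ 0.23 requires e/c ≤ 0.7700, i.e. c ≥ e/0.7700.
c_min = 0.170/0.7700 = 0.2208.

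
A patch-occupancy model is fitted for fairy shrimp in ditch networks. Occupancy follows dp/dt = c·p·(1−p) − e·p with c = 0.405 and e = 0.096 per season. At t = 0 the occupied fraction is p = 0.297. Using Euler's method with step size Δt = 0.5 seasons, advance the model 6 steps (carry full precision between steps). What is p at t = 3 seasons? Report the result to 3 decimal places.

0.471

Update rule: p ← p + [c·p·(1−p) − e·p]·Δt with Δt = 0.5.
p: 0.29700 → 0.32502  (Δp = +0.02802)
p: 0.32502 → 0.35385  (Δp = +0.02882)
p: 0.35385 → 0.38316  (Δp = +0.02931)
p: 0.38316 → 0.41263  (Δp = +0.02947)
p: 0.41263 → 0.44190  (Δp = +0.02927)
p: 0.44190 → 0.47063  (Δp = +0.02873)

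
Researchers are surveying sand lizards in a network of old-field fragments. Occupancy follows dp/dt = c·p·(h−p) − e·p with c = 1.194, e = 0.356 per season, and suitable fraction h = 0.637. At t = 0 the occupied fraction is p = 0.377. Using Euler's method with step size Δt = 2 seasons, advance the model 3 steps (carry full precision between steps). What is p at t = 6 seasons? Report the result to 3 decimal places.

Update rule: p ← p + [c·p·(h−p) − e·p]·Δt with Δt = 2.
p: 0.37700 → 0.34265  (Δp = -0.03435)
p: 0.34265 → 0.33953  (Δp = -0.00311)
p: 0.33953 → 0.33897  (Δp = -0.00056)

0.339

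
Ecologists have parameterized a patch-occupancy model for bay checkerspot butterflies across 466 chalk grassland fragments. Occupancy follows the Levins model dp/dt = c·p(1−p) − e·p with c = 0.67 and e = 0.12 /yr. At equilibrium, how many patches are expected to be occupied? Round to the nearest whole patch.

383

p* = 1 − e/c = 1 − 0.12/0.67 = 0.8209.
Expected occupied patches = N × p* = 466 × 0.8209 = 382.54 ≈ 383.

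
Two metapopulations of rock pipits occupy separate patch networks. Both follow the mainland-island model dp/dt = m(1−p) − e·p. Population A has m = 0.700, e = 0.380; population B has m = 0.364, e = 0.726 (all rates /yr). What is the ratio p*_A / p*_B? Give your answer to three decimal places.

1.941

A: p*_A = m/(m+e) = 0.700/1.0800 = 0.6481.
B: p*_B = 0.364/1.0900 = 0.3339.
p*_A / p*_B = 0.6481/0.3339 = 1.9409.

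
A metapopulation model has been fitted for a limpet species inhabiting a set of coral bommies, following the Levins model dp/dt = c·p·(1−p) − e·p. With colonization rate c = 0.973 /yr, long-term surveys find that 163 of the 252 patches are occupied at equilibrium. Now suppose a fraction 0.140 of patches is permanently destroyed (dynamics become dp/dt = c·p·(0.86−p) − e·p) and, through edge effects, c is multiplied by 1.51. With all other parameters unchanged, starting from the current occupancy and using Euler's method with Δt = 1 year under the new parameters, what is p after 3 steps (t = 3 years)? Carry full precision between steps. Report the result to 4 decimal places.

0.6261

Observed p* = 163/252 = 0.64683.
Balance c(1−p*) = e gives e = 0.973×(1 − 0.64683) = 0.34364.
Starting from p₀ = 0.64683; update p ← p + (dp/dt)·Δt with the new parameters.
t = 1: p = 0.64683 + (-0.01969) = 0.62714
t = 2: p = 0.62714 + (-0.00095) = 0.62619
t = 3: p = 0.62619 + (-0.00007) = 0.62612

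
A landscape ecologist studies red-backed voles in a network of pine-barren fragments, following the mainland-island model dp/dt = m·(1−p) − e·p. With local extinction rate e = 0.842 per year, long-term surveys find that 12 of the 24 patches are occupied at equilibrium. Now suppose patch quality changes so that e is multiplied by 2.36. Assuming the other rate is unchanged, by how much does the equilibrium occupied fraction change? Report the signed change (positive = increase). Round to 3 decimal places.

-0.202

Observed p* = 12/24 = 0.50000.
Balance m(1−p*) = e·p* gives m = e·p*/(1−p*) = 0.842×0.50000/0.50000 = 0.84200.
New p* = m/(m+e) = 0.84200/(0.84200+1.98712) = 0.29762.
Δp* = 0.29762 − 0.50000 = -0.20238.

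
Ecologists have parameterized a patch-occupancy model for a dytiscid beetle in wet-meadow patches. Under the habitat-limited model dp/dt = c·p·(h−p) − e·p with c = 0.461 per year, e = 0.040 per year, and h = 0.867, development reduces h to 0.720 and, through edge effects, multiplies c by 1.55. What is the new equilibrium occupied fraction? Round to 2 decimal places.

0.66

Before: p* = h − e/c = 0.867 − 0.040/0.461 = 0.867 − 0.0868 = 0.7802.
After: c = 0.71455, e = 0.04, h = 0.720; p* = 0.720 − 0.04/0.71455 = 0.6640.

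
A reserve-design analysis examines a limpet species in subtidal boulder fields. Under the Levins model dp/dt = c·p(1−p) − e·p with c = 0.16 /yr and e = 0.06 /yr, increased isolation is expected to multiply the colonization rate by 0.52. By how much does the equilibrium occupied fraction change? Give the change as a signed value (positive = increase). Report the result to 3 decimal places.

Before: p* = 1 − 0.06/0.16 = 0.6250.
After the change, c = 0.0832, e = 0.06, so p* = 1 − 0.06/0.0832 = 0.2788.
Δp* = 0.2788 − 0.6250 = -0.3462.

-0.346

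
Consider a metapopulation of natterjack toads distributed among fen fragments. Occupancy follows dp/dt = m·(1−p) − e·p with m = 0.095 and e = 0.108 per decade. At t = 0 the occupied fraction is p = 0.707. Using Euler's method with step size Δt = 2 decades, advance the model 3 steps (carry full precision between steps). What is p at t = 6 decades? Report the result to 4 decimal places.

Update rule: p ← p + [m·(1−p) − e·p]·Δt with Δt = 2.
  1  |  dp/dt·Δt = -0.097042  |  p_1 = 0.609958
  2  |  dp/dt·Δt = -0.057643  |  p_2 = 0.552315
  3  |  dp/dt·Δt = -0.034240  |  p_3 = 0.518075

0.5181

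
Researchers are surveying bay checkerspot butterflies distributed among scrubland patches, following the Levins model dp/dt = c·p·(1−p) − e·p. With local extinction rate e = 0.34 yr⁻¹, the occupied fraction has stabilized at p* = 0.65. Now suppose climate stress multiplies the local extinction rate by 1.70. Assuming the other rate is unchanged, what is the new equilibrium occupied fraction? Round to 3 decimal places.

Balance c(1−p*) = e gives c = e/(1 − 0.65000) = 0.34/0.35000 = 0.97143.
New p* = 1 − e/c = 1 − 0.57800/0.97143 = 0.40500.

0.405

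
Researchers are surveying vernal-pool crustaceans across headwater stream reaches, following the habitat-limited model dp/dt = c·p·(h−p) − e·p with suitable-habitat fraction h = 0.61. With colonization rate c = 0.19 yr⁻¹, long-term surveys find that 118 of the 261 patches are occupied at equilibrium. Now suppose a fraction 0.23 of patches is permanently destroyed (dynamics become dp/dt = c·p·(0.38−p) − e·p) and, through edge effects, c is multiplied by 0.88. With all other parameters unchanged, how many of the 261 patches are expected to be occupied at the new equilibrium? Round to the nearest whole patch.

52

Observed p* = 118/261 = 0.45211.
Balance c(h−p*) = e gives e = 0.19×(0.61 − 0.45211) = 0.03000.
New p* = 0.38 − e/c = 0.38 − 0.03000/0.16720 = 0.20057.
Expected occupied = 261 × 0.20057 = 52.35 ≈ 52.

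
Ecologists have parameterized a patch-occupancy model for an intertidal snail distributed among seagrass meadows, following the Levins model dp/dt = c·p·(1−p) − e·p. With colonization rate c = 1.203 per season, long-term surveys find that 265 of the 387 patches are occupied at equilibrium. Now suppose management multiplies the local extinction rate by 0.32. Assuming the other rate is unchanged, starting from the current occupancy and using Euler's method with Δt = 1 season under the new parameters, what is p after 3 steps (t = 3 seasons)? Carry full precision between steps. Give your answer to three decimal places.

0.899

Observed p* = 265/387 = 0.68475.
Balance c(1−p*) = e gives e = 1.203×(1 − 0.68475) = 0.37924.
Starting from p₀ = 0.68475; update p ← p + (dp/dt)·Δt with the new parameters.
  1  |  dp/dt·Δt = +0.176587  |  p_1 = 0.861341
  2  |  dp/dt·Δt = +0.039147  |  p_2 = 0.900489
  3  |  dp/dt·Δt = -0.001481  |  p_3 = 0.899008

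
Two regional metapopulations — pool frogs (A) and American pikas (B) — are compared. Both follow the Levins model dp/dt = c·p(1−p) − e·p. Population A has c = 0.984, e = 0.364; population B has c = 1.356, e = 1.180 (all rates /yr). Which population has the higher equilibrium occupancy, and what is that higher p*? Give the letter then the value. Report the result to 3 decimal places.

A: p*_A = 1 − 0.364/0.984 = 0.6301.
B: p*_B = 1 − 1.180/1.356 = 0.1298.
A is higher at 0.6301.

A, 0.630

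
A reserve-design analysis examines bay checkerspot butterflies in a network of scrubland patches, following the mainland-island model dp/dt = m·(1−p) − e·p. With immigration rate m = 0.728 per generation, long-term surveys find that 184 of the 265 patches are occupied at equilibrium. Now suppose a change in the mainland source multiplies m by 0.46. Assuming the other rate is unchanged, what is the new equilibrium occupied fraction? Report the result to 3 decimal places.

Observed p* = 184/265 = 0.69434.
Balance m(1−p*) = e·p* gives e = m(1−p*)/p* = 0.728×0.30566/0.69434 = 0.32048.
New p* = m/(m+e) = 0.33488/(0.33488+0.32048) = 0.51099.

0.511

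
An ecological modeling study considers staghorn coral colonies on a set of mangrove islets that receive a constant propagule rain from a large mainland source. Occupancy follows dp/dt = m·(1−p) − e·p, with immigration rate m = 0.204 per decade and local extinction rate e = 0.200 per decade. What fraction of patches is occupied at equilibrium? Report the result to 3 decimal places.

At equilibrium the propagule rain into empty patches balances local extinction: m(1−p*) = e·p*.
p* = m/(m+e) = 0.204/(0.204+0.200) = 0.204/0.4040 = 0.5050.

0.505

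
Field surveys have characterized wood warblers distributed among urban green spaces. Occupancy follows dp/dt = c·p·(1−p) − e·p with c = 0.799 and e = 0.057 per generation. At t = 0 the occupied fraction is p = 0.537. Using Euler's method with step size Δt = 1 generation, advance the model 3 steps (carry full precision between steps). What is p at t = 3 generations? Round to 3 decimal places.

Update rule: p ← p + [c·p·(1−p) − e·p]·Δt with Δt = 1.
  1  |  dp/dt·Δt = +0.168047  |  p_1 = 0.705047
  2  |  dp/dt·Δt = +0.125969  |  p_2 = 0.831016
  3  |  dp/dt·Δt = +0.064834  |  p_3 = 0.895850

0.896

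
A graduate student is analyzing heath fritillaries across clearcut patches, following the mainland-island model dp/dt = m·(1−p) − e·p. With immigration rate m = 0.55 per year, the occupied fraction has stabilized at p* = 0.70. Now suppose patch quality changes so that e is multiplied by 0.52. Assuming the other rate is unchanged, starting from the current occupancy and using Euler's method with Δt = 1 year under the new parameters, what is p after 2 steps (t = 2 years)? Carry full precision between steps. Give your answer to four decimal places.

0.8051

Balance m(1−p*) = e·p* gives e = m(1−p*)/p* = 0.55×0.30000/0.70000 = 0.23571.
Starting from p₀ = 0.70000; update p ← p + (dp/dt)·Δt with the new parameters.
p: 0.70000 → 0.77920  (Δp = +0.07920)
p: 0.77920 → 0.80513  (Δp = +0.02593)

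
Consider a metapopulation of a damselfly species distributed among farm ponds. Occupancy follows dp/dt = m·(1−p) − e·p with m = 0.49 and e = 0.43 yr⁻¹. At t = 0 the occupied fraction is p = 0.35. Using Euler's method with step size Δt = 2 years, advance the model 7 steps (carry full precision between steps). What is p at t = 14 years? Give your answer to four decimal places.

Update rule: p ← p + [m·(1−p) − e·p]·Δt with Δt = 2.
p: 0.35000 → 0.68600  (Δp = +0.33600)
p: 0.68600 → 0.40376  (Δp = -0.28224)
p: 0.40376 → 0.64084  (Δp = +0.23708)
p: 0.64084 → 0.44169  (Δp = -0.19915)
p: 0.44169 → 0.60898  (Δp = +0.16728)
p: 0.60898 → 0.46846  (Δp = -0.14052)
p: 0.46846 → 0.58649  (Δp = +0.11804)

0.5865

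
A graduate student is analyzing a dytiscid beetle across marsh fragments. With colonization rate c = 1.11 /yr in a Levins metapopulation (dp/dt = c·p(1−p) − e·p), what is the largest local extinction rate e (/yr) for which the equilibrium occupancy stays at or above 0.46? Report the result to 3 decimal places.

0.599

1 − e/c ≥ 0.46 ⇒ e ≤ c(1 − 0.46) = 1.11 × 0.5400.
e_max = 0.5994.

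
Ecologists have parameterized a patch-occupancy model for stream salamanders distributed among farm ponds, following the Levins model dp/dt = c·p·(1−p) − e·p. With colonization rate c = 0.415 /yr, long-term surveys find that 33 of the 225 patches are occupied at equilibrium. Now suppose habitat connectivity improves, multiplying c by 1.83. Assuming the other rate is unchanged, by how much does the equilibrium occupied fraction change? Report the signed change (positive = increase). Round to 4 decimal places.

0.3870

Observed p* = 33/225 = 0.14667.
Balance c(1−p*) = e gives e = 0.415×(1 − 0.14667) = 0.35413.
New p* = 1 − e/c = 1 − 0.35413/0.75945 = 0.53370.
Δp* = 0.53370 − 0.14667 = +0.38703.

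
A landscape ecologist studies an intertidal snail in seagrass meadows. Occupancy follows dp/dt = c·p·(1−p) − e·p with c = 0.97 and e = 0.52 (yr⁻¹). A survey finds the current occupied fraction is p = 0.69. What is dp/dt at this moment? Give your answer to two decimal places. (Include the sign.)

Colonization term: c·p·(1−p) = 0.97×0.69×0.3100 = 0.20748.
Extinction term: e·p = 0.35880.
dp/dt = 0.20748 − 0.35880 = -0.15132.

-0.15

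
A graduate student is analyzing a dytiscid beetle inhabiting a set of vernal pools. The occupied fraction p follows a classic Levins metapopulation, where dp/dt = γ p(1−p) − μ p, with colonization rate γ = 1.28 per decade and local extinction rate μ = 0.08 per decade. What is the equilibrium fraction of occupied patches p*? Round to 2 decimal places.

At equilibrium, colonization balances extinction: γ·p*·(1−p*) = μ·p*.
So p* = 1 − μ/γ = 1 − 0.08/1.28 = 1 − 0.0625 = 0.9375.

0.94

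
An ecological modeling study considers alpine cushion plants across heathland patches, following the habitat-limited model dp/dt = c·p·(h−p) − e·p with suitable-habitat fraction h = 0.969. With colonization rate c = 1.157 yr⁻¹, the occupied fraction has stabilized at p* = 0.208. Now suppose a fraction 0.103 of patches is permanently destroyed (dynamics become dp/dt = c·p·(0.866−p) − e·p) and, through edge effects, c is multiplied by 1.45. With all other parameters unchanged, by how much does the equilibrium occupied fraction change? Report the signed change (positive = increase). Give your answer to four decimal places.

Balance c(h−p*) = e gives e = 1.157×(0.969 − 0.20800) = 0.88048.
New p* = 0.866 − e/c = 0.866 − 0.88048/1.67765 = 0.34117.
Δp* = 0.34117 − 0.20800 = +0.13317.

0.1332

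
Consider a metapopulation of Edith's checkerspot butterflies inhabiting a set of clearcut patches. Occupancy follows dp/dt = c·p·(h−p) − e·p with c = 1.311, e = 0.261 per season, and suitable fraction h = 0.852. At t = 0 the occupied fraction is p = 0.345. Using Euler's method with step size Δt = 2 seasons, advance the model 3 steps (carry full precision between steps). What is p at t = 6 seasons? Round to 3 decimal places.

0.639

Update rule: p ← p + [c·p·(h−p) − e·p]·Δt with Δt = 2.
t = 2: p = 0.34500 + (+0.27854) = 0.62354
t = 4: p = 0.62354 + (+0.04803) = 0.67157
t = 6: p = 0.67157 + (-0.03284) = 0.63872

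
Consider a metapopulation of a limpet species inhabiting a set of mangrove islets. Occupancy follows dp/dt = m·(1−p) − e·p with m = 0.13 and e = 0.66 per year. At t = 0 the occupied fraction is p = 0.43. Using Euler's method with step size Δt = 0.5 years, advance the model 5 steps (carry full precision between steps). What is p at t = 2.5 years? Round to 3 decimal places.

0.186

Update rule: p ← p + [m·(1−p) − e·p]·Δt with Δt = 0.5.
p: 0.43000 → 0.32515  (Δp = -0.10485)
p: 0.32515 → 0.26172  (Δp = -0.06343)
p: 0.26172 → 0.22334  (Δp = -0.03838)
p: 0.22334 → 0.20012  (Δp = -0.02322)
p: 0.20012 → 0.18607  (Δp = -0.01405)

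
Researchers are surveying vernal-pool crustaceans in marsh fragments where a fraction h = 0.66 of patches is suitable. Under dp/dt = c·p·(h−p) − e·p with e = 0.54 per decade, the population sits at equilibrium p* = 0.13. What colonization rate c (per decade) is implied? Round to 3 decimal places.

1.019

At equilibrium c(h−p*) = e, so c = e/(h−p*).
c = 0.54/(0.66 − 0.13) = 0.54/0.5300 = 1.0189.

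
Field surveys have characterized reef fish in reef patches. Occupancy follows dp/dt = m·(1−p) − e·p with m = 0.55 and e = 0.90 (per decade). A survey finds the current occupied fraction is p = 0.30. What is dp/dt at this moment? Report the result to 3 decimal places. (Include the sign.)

Colonization term: m·(1−p) = 0.55×0.7000 = 0.38500.
Extinction term: e·p = 0.27000.
dp/dt = 0.38500 − 0.27000 = 0.11500.

0.115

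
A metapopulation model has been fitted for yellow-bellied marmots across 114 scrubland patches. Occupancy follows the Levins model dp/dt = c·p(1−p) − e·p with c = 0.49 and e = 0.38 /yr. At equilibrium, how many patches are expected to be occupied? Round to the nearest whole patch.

26

p* = 1 − e/c = 1 − 0.38/0.49 = 0.2245.
Expected occupied patches = N × p* = 114 × 0.2245 = 25.59 ≈ 26.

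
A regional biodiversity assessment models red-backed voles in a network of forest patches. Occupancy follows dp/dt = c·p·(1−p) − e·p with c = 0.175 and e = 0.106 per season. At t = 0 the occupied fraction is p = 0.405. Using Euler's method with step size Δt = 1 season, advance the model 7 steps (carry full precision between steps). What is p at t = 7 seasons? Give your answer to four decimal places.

Update rule: p ← p + [c·p·(1−p) − e·p]·Δt with Δt = 1.
  1  |  dp/dt·Δt = -0.000759  |  p_1 = 0.404241
  2  |  dp/dt·Δt = -0.000704  |  p_2 = 0.403536
  3  |  dp/dt·Δt = -0.000653  |  p_3 = 0.402883
  4  |  dp/dt·Δt = -0.000606  |  p_4 = 0.402277
  5  |  dp/dt·Δt = -0.000563  |  p_5 = 0.401714
  6  |  dp/dt·Δt = -0.000522  |  p_6 = 0.401192
  7  |  dp/dt·Δt = -0.000485  |  p_7 = 0.400707

0.4007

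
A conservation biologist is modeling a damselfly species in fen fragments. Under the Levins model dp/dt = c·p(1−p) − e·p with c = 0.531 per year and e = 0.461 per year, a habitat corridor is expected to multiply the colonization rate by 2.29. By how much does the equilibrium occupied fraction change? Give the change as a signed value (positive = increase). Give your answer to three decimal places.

0.489

Before: p* = 1 − 0.461/0.531 = 0.1318.
After the change, c = 1.21599, e = 0.461, so p* = 1 − 0.461/1.21599 = 0.6209.
Δp* = 0.6209 − 0.1318 = +0.4891.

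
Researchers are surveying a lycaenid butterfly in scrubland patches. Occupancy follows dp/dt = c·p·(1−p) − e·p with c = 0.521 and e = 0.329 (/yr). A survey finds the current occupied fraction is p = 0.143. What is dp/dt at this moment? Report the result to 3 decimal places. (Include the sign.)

Colonization term: c·p·(1−p) = 0.521×0.143×0.8570 = 0.06385.
Extinction term: e·p = 0.04705.
dp/dt = 0.06385 − 0.04705 = 0.01680.

0.017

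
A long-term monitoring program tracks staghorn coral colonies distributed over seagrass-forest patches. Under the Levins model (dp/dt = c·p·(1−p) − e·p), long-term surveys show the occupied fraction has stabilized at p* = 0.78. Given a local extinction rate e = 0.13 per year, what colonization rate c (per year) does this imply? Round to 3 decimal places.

0.591

At equilibrium c(1−p*) = e, so c = e/(1−p*).
c = 0.13/(1 − 0.78) = 0.13/0.2200 = 0.5909.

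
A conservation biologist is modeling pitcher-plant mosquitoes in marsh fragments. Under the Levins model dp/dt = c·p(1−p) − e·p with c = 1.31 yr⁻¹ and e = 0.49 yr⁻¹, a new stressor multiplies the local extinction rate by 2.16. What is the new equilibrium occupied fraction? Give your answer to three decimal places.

0.192

Before: p* = 1 − 0.49/1.31 = 0.6260.
After the change, c = 1.31, e = 1.0584, so p* = 1 − 1.0584/1.31 = 0.1921.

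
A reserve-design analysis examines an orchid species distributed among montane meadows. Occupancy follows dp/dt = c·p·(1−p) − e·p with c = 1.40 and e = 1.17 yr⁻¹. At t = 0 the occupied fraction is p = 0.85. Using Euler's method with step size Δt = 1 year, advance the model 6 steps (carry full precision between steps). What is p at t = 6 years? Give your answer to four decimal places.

Update rule: p ← p + [c·p·(1−p) − e·p]·Δt with Δt = 1.
  1  |  dp/dt·Δt = -0.816000  |  p_1 = 0.034000
  2  |  dp/dt·Δt = +0.006202  |  p_2 = 0.040202
  3  |  dp/dt·Δt = +0.006984  |  p_3 = 0.047185
  4  |  dp/dt·Δt = +0.007736  |  p_4 = 0.054921
  5  |  dp/dt·Δt = +0.008409  |  p_5 = 0.063330
  6  |  dp/dt·Δt = +0.008951  |  p_6 = 0.072281

0.0723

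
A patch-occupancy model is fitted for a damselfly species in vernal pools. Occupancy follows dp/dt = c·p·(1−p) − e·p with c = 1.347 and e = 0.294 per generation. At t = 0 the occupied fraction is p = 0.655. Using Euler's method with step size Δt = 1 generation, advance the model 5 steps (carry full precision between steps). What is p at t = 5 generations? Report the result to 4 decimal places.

Update rule: p ← p + [c·p·(1−p) − e·p]·Δt with Δt = 1.
p: 0.65500 → 0.76682  (Δp = +0.11182)
p: 0.76682 → 0.78223  (Δp = +0.01541)
p: 0.78223 → 0.78171  (Δp = -0.00052)
p: 0.78171 → 0.78174  (Δp = +0.00003)
p: 0.78174 → 0.78174  (Δp = -0.00000)

0.7817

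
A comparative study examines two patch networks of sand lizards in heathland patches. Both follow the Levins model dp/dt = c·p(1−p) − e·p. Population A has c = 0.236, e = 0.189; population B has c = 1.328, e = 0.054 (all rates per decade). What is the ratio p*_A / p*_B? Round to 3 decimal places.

A: p*_A = 1 − 0.189/0.236 = 0.1992.
B: p*_B = 1 − 0.054/1.328 = 0.9593.
p*_A / p*_B = 0.1992/0.9593 = 0.2076.

0.208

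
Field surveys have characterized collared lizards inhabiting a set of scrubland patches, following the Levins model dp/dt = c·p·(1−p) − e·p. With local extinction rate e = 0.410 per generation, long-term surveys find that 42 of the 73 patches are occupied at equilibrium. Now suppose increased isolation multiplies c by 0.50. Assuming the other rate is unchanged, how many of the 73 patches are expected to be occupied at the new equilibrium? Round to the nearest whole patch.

Observed p* = 42/73 = 0.57534.
Balance c(1−p*) = e gives c = e/(1 − 0.57534) = 0.410/0.42466 = 0.96548.
New p* = 1 − e/c = 1 − 0.41000/0.48274 = 0.15068.
Expected occupied = 73 × 0.15068 = 11.00 ≈ 11.

11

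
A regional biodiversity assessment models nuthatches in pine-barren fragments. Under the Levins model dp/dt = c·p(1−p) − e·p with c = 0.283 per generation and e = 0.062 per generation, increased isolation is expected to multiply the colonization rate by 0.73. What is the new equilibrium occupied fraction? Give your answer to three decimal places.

Before: p* = 1 − 0.062/0.283 = 0.7809.
After the change, c = 0.20659, e = 0.062, so p* = 1 − 0.062/0.20659 = 0.6999.

0.700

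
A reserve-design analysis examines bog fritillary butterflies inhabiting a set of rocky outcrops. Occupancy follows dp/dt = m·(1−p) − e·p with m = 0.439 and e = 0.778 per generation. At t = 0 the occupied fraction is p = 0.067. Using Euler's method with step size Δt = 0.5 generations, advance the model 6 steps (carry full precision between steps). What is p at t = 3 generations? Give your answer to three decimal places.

0.360

Update rule: p ← p + [m·(1−p) − e·p]·Δt with Δt = 0.5.
step 1: Δp = +0.17873, p = 0.24573
step 2: Δp = +0.06997, p = 0.31570
step 3: Δp = +0.02739, p = 0.34310
step 4: Δp = +0.01072, p = 0.35382
step 5: Δp = +0.00420, p = 0.35802
step 6: Δp = +0.00164, p = 0.35967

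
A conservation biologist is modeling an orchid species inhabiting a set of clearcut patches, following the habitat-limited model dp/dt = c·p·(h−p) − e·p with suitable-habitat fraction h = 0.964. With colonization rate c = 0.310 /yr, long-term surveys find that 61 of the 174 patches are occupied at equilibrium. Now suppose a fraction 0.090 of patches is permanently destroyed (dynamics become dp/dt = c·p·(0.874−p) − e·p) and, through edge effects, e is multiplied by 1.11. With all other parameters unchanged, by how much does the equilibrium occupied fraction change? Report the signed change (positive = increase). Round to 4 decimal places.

Observed p* = 61/174 = 0.35057.
Balance c(h−p*) = e gives e = 0.310×(0.964 − 0.35057) = 0.19016.
New p* = 0.874 − e/c = 0.874 − 0.21108/0.31000 = 0.19310.
Δp* = 0.19310 − 0.35057 = -0.15747.

-0.1575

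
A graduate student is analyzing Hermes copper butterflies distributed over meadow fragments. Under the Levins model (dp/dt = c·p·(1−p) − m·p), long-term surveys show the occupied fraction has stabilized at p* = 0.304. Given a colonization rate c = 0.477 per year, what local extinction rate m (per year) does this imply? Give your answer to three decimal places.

At equilibrium c(1−p*) = m.
m = 0.477 × (1 − 0.304) = 0.477 × 0.6960 = 0.3320.

0.332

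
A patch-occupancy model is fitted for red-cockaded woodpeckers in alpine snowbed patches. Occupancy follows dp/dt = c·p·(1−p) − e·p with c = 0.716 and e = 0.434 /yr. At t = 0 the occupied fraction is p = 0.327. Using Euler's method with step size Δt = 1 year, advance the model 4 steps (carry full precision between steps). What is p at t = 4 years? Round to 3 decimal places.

Update rule: p ← p + [c·p·(1−p) − e·p]·Δt with Δt = 1.
  1  |  dp/dt·Δt = +0.015653  |  p_1 = 0.342653
  2  |  dp/dt·Δt = +0.012562  |  p_2 = 0.355215
  3  |  dp/dt·Δt = +0.009827  |  p_3 = 0.365042
  4  |  dp/dt·Δt = +0.007531  |  p_4 = 0.372573

0.373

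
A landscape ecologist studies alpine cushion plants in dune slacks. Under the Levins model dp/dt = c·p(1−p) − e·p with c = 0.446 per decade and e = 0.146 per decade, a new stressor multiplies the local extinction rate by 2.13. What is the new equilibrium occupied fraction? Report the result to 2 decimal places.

Before: p* = 1 − 0.146/0.446 = 0.6726.
After the change, c = 0.446, e = 0.31098, so p* = 1 − 0.31098/0.446 = 0.3027.

0.30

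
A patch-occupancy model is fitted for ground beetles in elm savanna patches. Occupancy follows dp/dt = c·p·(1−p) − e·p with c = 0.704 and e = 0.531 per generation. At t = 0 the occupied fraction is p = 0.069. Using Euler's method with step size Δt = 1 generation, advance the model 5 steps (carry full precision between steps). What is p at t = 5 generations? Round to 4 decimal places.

0.1171

Update rule: p ← p + [c·p·(1−p) − e·p]·Δt with Δt = 1.
t = 1: p = 0.06900 + (+0.00859) = 0.07759
t = 2: p = 0.07759 + (+0.00918) = 0.08677
t = 3: p = 0.08677 + (+0.00971) = 0.09648
t = 4: p = 0.09648 + (+0.01014) = 0.10662
t = 5: p = 0.10662 + (+0.01044) = 0.11706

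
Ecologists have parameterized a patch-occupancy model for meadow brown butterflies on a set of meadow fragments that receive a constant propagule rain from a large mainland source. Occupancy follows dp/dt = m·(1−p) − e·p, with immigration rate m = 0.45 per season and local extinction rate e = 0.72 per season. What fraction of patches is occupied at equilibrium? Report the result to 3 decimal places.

At equilibrium the propagule rain into empty patches balances local extinction: m(1−p*) = e·p*.
p* = m/(m+e) = 0.45/(0.45+0.72) = 0.45/1.1700 = 0.3846.

0.385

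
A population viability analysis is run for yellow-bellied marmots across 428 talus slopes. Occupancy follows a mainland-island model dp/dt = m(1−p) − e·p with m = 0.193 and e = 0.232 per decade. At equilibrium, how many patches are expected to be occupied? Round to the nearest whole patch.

194

p* = m/(m+e) = 0.193/0.4250 = 0.4541.
Expected occupied patches = N × p* = 428 × 0.4541 = 194.36 ≈ 194.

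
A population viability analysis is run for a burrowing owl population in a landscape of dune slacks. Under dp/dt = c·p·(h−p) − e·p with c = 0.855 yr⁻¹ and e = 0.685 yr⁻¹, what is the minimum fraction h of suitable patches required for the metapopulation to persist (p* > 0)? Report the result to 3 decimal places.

0.801

p* = h − e/c is positive only when h > e/c.
h_min = e/c = 0.685/0.855 = 0.8012.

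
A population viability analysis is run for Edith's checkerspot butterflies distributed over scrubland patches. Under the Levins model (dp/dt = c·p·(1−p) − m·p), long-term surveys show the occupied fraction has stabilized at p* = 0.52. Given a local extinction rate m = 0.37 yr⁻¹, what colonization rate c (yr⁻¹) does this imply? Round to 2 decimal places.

0.77

At equilibrium c(1−p*) = m, so c = m/(1−p*).
c = 0.37/(1 − 0.52) = 0.37/0.4800 = 0.7708.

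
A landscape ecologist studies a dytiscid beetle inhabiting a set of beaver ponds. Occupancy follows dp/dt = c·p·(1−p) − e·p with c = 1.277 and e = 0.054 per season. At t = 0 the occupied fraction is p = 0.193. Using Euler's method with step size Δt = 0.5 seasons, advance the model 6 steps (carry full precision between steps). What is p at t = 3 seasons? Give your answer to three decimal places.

Update rule: p ← p + [c·p·(1−p) − e·p]·Δt with Δt = 0.5.
t = 0.5: p = 0.19300 + (+0.09424) = 0.28724
t = 1: p = 0.28724 + (+0.12297) = 0.41020
t = 1.5: p = 0.41020 + (+0.14340) = 0.55360
t = 2: p = 0.55360 + (+0.14284) = 0.69645
t = 2.5: p = 0.69645 + (+0.11618) = 0.81263
t = 3: p = 0.81263 + (+0.07528) = 0.88791

0.888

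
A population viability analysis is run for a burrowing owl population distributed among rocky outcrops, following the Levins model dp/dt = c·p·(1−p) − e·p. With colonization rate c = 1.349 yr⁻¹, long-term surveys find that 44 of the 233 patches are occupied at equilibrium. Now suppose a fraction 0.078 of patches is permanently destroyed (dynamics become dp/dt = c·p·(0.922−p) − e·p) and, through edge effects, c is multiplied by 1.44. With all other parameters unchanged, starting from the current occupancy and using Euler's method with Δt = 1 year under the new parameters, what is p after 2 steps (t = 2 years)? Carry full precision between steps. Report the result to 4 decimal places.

Observed p* = 44/233 = 0.18884.
Balance c(1−p*) = e gives e = 1.349×(1 − 0.18884) = 1.09425.
Starting from p₀ = 0.18884; update p ← p + (dp/dt)·Δt with the new parameters.
t = 1: p = 0.18884 + (+0.06231) = 0.25115
t = 2: p = 0.25115 + (+0.05247) = 0.30362

0.3036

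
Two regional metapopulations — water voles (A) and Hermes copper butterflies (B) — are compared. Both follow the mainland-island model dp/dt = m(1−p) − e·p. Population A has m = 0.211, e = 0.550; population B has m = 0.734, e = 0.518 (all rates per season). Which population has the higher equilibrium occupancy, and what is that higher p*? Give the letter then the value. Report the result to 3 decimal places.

A: p*_A = m/(m+e) = 0.211/0.7610 = 0.2773.
B: p*_B = 0.734/1.2520 = 0.5863.
B is higher at 0.5863.

B, 0.586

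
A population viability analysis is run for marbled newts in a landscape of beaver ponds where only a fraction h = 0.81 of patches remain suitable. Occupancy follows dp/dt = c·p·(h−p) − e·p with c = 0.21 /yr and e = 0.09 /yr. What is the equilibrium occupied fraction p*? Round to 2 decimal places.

Setting dp/dt = 0 and dividing by p* gives c·(h−p*) = e.
So p* = h − e/c = 0.81 − 0.09/0.21 = 0.81 − 0.4286 = 0.3814.

0.38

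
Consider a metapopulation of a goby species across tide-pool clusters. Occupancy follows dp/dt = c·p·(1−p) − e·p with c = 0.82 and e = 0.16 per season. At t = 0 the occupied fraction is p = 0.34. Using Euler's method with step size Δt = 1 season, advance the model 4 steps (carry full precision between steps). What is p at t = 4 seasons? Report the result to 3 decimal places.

Update rule: p ← p + [c·p·(1−p) − e·p]·Δt with Δt = 1.
p: 0.34000 → 0.46961  (Δp = +0.12961)
p: 0.46961 → 0.59871  (Δp = +0.12911)
p: 0.59871 → 0.69993  (Δp = +0.10122)
p: 0.69993 → 0.76016  (Δp = +0.06023)

0.760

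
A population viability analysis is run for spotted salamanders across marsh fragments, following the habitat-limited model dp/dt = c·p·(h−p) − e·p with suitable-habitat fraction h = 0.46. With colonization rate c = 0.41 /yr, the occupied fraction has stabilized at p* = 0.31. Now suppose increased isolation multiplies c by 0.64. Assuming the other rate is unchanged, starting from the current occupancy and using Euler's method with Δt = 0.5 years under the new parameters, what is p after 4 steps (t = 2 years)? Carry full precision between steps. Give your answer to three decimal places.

0.297

Balance c(h−p*) = e gives e = 0.41×(0.46 − 0.31000) = 0.06150.
Starting from p₀ = 0.31000; update p ← p + (dp/dt)·Δt with the new parameters.
p: 0.31000 → 0.30657  (Δp = -0.00343)
p: 0.30657 → 0.30331  (Δp = -0.00326)
p: 0.30331 → 0.30022  (Δp = -0.00309)
p: 0.30022 → 0.29728  (Δp = -0.00294)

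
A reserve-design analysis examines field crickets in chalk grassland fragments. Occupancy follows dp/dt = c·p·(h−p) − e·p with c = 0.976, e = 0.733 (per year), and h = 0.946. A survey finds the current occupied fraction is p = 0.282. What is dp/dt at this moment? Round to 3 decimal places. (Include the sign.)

-0.024

Colonization term: c·p·(h−p) = 0.976×0.282×0.6640 = 0.18275.
Extinction term: e·p = 0.20671.
dp/dt = 0.18275 − 0.20671 = -0.02395.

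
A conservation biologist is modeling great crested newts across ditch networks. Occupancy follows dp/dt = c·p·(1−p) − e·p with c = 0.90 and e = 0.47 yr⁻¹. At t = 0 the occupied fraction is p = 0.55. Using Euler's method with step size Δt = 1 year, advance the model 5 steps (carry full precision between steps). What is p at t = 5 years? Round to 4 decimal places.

Update rule: p ← p + [c·p·(1−p) − e·p]·Δt with Δt = 1.
t = 1: p = 0.55000 + (-0.03575) = 0.51425
t = 2: p = 0.51425 + (-0.01688) = 0.49737
t = 3: p = 0.49737 + (-0.00877) = 0.48860
t = 4: p = 0.48860 + (-0.00476) = 0.48384
t = 5: p = 0.48384 + (-0.00264) = 0.48120

0.4812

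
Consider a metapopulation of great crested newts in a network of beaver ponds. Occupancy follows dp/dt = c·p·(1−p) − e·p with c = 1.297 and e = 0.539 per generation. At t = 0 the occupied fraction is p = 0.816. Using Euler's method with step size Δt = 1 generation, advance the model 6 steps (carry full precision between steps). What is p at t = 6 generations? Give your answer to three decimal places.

Update rule: p ← p + [c·p·(1−p) − e·p]·Δt with Δt = 1.
step 1: Δp = -0.24509, p = 0.57091
step 2: Δp = +0.01001, p = 0.58092
step 3: Δp = +0.00264, p = 0.58356
step 4: Δp = +0.00065, p = 0.58422
step 5: Δp = +0.00016, p = 0.58437
step 6: Δp = +0.00004, p = 0.58441

0.584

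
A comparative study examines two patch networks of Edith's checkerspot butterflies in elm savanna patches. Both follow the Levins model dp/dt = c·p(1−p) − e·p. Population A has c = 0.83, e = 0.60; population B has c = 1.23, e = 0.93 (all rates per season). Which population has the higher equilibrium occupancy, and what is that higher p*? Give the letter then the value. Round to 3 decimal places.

A, 0.277

A: p*_A = 1 − 0.60/0.83 = 0.2771.
B: p*_B = 1 − 0.93/1.23 = 0.2439.
A is higher at 0.2771.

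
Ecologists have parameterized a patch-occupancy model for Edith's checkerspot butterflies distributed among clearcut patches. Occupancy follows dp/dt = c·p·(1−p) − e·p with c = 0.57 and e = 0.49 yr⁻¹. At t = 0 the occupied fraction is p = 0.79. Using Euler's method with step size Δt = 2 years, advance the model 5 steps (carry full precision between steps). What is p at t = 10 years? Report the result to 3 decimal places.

Update rule: p ← p + [c·p·(1−p) − e·p]·Δt with Δt = 2.
step 1: Δp = -0.58507, p = 0.20493
step 2: Δp = -0.01509, p = 0.18984
step 3: Δp = -0.01071, p = 0.17913
step 4: Δp = -0.00792, p = 0.17121
step 5: Δp = -0.00602, p = 0.16519

0.165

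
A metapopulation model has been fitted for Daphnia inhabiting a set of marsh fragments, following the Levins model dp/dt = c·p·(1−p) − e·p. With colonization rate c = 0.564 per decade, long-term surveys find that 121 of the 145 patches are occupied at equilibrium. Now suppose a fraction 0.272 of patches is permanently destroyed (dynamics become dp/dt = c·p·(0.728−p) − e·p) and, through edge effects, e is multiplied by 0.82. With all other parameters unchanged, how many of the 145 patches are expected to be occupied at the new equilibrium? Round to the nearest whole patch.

Observed p* = 121/145 = 0.83448.
Balance c(1−p*) = e gives e = 0.564×(1 − 0.83448) = 0.09335.
New p* = 0.728 − e/c = 0.728 − 0.07655/0.56400 = 0.59227.
Expected occupied = 145 × 0.59227 = 85.88 ≈ 86.

86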